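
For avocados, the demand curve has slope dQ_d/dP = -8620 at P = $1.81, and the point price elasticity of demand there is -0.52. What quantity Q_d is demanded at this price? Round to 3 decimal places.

Ed = (dQ_d/dP)·(P/Q_d) ⇒ Q_d = (dQ_d/dP)·P/Ed = (-8620)·1.81/(-0.52) = 30004.23076…

30004.231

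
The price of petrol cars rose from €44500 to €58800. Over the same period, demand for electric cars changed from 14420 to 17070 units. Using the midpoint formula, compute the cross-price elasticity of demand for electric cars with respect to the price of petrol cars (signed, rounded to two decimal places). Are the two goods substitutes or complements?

%ΔQ_{electric cars} = (17070 − 14420)/avg = 2650/15745 = 0.168307…
%ΔP_{petrol cars} = (58800 − 44500)/avg = 14300/51650 = 0.276863…
E_cross = (2650/15745) / (14300/51650) = 0.6079…
E_cross > 0 ⇒ the goods are substitutes.

0.61; substitutes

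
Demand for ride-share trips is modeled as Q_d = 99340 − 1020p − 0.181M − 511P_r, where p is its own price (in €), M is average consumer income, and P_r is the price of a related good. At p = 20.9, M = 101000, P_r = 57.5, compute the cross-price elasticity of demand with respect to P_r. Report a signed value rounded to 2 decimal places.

-0.97

At the given values, Q_d = 99340 − 1020(20.9) − 0.181(101000) − 511(57.5) = 30358.5.
∂Q_d/∂P_r = -511.
E = (-511) × (57.5/30358.5) = -0.9678…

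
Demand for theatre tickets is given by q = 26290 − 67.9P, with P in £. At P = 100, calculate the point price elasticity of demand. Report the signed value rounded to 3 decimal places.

dq/dP = −67.9. At P = 100, q = 26290 − 67.9(100) = 19500.
Ed = (dq/dP)·(P/q) = −67.9 × (100/19500) = -0.34820…

-0.348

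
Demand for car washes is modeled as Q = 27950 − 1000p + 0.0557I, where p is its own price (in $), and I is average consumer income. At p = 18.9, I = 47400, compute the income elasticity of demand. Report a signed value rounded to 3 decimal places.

At the given values, Q = 27950 − 1000(18.9) + 0.0557(47400) = 11690.18.
∂Q/∂I = 0.0557.
E = (0.0557) × (47400/11690.18) = 0.22584…

0.226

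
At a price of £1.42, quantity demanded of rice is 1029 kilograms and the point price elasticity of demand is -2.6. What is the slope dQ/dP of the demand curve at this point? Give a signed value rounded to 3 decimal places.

Ed = (dQ/dP)·(P/Q) ⇒ dQ/dP = Ed·Q/P = (-2.6)·1029/1.42 = -1884.08450…

-1884.085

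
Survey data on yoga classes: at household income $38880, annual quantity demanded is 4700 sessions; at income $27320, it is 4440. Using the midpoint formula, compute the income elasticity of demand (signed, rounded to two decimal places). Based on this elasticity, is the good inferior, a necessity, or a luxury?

%ΔQ = (4440 − 4700)/[( 4700 + 4440)/2] = -260/4570 = -0.056892…
%ΔIncome = (27320 − 38880)/[( 38880 + 27320)/2] = -11560/33100 = -0.349244…
E_income = (-260/4570) / (-11560/33100) = 0.1629…
0 < E_income < 1 ⇒ normal good, necessity.

0.16; necessity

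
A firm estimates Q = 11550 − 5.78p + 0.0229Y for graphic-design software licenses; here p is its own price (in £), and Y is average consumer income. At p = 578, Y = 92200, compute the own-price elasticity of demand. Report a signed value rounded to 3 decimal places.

At the given values, Q = 11550 − 5.78(578) + 0.0229(92200) = 10320.54.
∂Q/∂p = −5.78.
E = (-5.78) × (578/10320.54) = -0.32370…

-0.324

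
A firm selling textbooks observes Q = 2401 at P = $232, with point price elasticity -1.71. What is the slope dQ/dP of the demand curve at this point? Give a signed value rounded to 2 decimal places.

-17.70

Ed = (dQ/dP)·(P/Q) ⇒ dQ/dP = Ed·Q/P = (-1.71)·2401/232 = -17.6970…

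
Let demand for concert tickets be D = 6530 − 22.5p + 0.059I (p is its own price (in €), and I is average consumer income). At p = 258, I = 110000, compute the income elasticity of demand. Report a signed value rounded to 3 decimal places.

At the given values, D = 6530 − 22.5(258) + 0.059(110000) = 7215.
∂D/∂I = 0.059.
E = (0.059) × (110000/7215) = 0.89951…

0.900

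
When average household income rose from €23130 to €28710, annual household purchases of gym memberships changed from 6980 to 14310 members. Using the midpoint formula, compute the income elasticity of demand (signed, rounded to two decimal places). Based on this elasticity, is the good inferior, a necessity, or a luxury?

%ΔQ = (14310 − 6980)/[( 6980 + 14310)/2] = 7330/10645 = 0.688586…
%ΔIncome = (28710 − 23130)/[( 23130 + 28710)/2] = 5580/25920 = 0.215277…
E_income = (7330/10645) / (5580/25920) = 3.1985…
E_income > 1 ⇒ normal good, luxury.

3.20; luxury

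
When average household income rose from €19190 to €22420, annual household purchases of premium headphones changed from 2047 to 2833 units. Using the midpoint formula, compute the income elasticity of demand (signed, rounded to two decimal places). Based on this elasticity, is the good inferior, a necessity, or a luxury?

2.07; luxury

%ΔQ = (2833 − 2047)/[( 2047 + 2833)/2] = 786/2440 = 0.322131…
%ΔIncome = (22420 − 19190)/[( 19190 + 22420)/2] = 3230/20805 = 0.155251…
E_income = (786/2440) / (3230/20805) = 2.0749…
E_income > 1 ⇒ normal good, luxury.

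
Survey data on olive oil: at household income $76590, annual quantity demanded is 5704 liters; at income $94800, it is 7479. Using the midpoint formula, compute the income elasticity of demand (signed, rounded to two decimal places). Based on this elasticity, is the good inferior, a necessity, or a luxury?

%ΔQ = (7479 − 5704)/[( 5704 + 7479)/2] = 1775/6591.5 = 0.269286…
%ΔIncome = (94800 − 76590)/[( 76590 + 94800)/2] = 18210/85695 = 0.212497…
E_income = (1775/6591.5) / (18210/85695) = 1.2672…
E_income > 1 ⇒ normal good, luxury.

1.27; luxury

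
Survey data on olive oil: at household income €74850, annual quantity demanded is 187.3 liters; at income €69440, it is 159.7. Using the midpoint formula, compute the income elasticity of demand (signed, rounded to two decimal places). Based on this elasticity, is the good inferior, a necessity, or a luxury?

2.12; luxury

%ΔQ = (159.7 − 187.3)/[( 187.3 + 159.7)/2] = -27.6/173.5 = -0.159077…
%ΔIncome = (69440 − 74850)/[( 74850 + 69440)/2] = -5410/72145 = -0.074987…
E_income = (-27.6/173.5) / (-5410/72145) = 2.1213…
E_income > 1 ⇒ normal good, luxury.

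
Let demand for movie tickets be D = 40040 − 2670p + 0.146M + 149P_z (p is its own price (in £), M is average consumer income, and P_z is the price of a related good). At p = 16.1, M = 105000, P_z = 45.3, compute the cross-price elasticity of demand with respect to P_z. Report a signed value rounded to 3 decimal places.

At the given values, D = 40040 − 2670(16.1) + 0.146(105000) + 149(45.3) = 19132.7.
∂D/∂P_z = 149.
E = (149) × (45.3/19132.7) = 0.35278…

0.353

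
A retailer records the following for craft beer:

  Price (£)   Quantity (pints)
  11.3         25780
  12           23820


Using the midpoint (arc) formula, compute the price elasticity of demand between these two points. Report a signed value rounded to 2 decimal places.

-1.32

%ΔQ = (23820 − 25780) / [(25780 + 23820)/2] = -1960/24800 = -0.079032…
%ΔP = (12 − 11.3) / [(11.3 + 12)/2] = 0.7/11.65 = 0.060085…
Arc Ed = %ΔQ / %ΔP = (-1960/24800) / (0.7/11.65) = -1.3153…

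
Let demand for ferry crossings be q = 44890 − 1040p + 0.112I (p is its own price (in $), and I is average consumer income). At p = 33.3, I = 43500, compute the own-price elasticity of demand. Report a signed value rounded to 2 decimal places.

-2.29

At the given values, q = 44890 − 1040(33.3) + 0.112(43500) = 15130.
∂q/∂p = −1040.
E = (-1040) × (33.3/15130) = -2.2889…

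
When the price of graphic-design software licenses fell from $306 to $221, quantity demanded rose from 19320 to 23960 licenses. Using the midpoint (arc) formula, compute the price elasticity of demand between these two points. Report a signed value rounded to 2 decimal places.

%ΔQ = (23960 − 19320) / [(19320 + 23960)/2] = 4640/21640 = 0.214417…
%ΔP = (221 − 306) / [(306 + 221)/2] = -85/263.5 = -0.322580…
Arc Ed = %ΔQ / %ΔP = (4640/21640) / (-85/263.5) = -0.6646…

-0.66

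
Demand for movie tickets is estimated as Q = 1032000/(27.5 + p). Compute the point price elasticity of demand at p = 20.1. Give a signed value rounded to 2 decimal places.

dQ/dp = −1032000/(27.5 + p)² = -455.476. At p = 20.1, Q = 21680.7.
Ed = (dQ/dp)·(p/Q) = (-455.476) × (20.1/21680.7) = -0.4222…

-0.42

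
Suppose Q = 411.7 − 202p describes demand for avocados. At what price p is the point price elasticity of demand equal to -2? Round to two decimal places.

1.36

Ed = −202p/(411.7 − 202p). Set this equal to -2:
202p = 2·(411.7 − 202p) ⇒ 202p(1 + 2) = 2·411.7
p = 2·411.7 / (202·3) = 1.3587…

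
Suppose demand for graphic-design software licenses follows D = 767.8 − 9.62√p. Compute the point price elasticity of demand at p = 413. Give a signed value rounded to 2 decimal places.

-0.17

dD/dp = −9.62/(2√p) = -0.236685. At p = 413, D = 572.298.
Ed = (dD/dp)·(p/D) = (-0.236685) × (413/572.298) = -0.1708…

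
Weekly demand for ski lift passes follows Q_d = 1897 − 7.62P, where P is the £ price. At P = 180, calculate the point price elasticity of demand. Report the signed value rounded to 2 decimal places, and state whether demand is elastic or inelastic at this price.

-2.61; elastic

dQ_d/dP = −7.62. At P = 180, Q_d = 1897 − 7.62(180) = 525.4.
Ed = (dQ_d/dP)·(P/Q_d) = −7.62 × (180/525.4) = -2.6105…
|Ed| = 2.61 > 1, so demand is elastic.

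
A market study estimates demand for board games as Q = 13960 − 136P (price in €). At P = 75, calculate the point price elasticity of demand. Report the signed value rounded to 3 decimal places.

-2.713

dQ/dP = −136. At P = 75, Q = 13960 − 136(75) = 3760.
Ed = (dQ/dP)·(P/Q) = −136 × (75/3760) = -2.71276…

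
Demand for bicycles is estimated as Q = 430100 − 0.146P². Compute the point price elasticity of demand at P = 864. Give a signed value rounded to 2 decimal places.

dQ/dP = −2·0.146·P = -252.288. At P = 864, Q = 321111.584.
Ed = (dQ/dP)·(P/Q) = (-252.288) × (864/321111.584) = -0.6788…

-0.68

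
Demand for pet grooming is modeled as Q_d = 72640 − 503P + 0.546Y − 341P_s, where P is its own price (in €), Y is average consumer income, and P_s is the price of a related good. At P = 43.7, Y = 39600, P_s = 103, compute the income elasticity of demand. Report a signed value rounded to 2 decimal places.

At the given values, Q_d = 72640 − 503(43.7) + 0.546(39600) − 341(103) = 37157.5.
∂Q_d/∂Y = 0.546.
E = (0.546) × (39600/37157.5) = 0.5818…

0.58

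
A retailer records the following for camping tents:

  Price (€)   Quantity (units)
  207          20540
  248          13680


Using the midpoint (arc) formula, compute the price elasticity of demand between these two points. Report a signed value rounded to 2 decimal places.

%ΔQ = (13680 − 20540) / [(20540 + 13680)/2] = -6860/17110 = -0.400935…
%ΔP = (248 − 207) / [(207 + 248)/2] = 41/227.5 = 0.180219…
Arc Ed = %ΔQ / %ΔP = (-6860/17110) / (41/227.5) = -2.2247…

-2.22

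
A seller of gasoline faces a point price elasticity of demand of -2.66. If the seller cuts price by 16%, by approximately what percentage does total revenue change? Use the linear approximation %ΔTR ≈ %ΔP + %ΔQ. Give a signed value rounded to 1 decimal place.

%ΔQ ≈ Ed × %ΔP = (-2.66) × (-16%) = +42.5600%
%ΔTR ≈ %ΔP + %ΔQ = (-16%) + (+42.5600%) = +26.5600%

+26.6%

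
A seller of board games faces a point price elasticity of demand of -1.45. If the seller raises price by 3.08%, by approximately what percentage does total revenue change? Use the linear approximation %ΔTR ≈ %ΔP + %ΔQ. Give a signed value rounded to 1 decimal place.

-1.4%

%ΔQ ≈ Ed × %ΔP = (-1.45) × (+3.08%) = -4.4660%
%ΔTR ≈ %ΔP + %ΔQ = (+3.08%) + (-4.4660%) = -1.3860%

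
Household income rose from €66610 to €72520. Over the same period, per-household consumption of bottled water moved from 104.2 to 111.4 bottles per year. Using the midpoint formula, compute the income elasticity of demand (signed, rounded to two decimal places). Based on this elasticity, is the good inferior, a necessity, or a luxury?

0.79; necessity

%ΔQ = (111.4 − 104.2)/[( 104.2 + 111.4)/2] = 7.2/107.8 = 0.066790…
%ΔIncome = (72520 − 66610)/[( 66610 + 72520)/2] = 5910/69565 = 0.084956…
E_income = (7.2/107.8) / (5910/69565) = 0.7861…
0 < E_income < 1 ⇒ normal good, necessity.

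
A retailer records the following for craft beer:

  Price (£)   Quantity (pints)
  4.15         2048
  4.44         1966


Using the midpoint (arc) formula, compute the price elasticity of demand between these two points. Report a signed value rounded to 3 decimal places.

%ΔQ = (1966 − 2048) / [(2048 + 1966)/2] = -82/2007 = -0.040857…
%ΔP = (4.44 − 4.15) / [(4.15 + 4.44)/2] = 0.29/4.295 = 0.067520…
Arc Ed = %ΔQ / %ΔP = (-82/2007) / (0.29/4.295) = -0.60510…

-0.605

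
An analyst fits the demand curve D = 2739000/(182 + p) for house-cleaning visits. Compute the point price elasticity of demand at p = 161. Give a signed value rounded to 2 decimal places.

dD/dp = −2739000/(182 + p)² = -23.2811. At p = 161, D = 7985.42.
Ed = (dD/dp)·(p/D) = (-23.2811) × (161/7985.42) = -0.4693…

-0.47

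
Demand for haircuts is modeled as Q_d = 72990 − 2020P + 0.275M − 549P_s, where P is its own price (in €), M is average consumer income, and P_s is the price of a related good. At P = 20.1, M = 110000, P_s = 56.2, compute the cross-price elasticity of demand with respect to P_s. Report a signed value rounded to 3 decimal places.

-0.971

At the given values, Q_d = 72990 − 2020(20.1) + 0.275(110000) − 549(56.2) = 31784.2.
∂Q_d/∂P_s = -549.
E = (-549) × (56.2/31784.2) = -0.97072…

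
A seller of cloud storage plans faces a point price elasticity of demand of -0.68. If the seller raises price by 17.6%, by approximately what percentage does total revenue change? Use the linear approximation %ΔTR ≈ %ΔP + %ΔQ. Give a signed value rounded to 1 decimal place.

+5.6%

%ΔQ ≈ Ed × %ΔP = (-0.68) × (+17.6%) = -11.9680%
%ΔTR ≈ %ΔP + %ΔQ = (+17.6%) + (-11.9680%) = +5.6320%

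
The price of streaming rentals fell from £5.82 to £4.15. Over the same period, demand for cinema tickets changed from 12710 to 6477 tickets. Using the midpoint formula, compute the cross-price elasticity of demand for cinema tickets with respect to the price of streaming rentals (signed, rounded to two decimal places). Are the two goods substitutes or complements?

%ΔQ_{cinema tickets} = (6477 − 12710)/avg = -6233/9593.5 = -0.649710…
%ΔP_{streaming rentals} = (4.15 − 5.82)/avg = -1.67/4.985 = -0.335005…
E_cross = (-6233/9593.5) / (-1.67/4.985) = 1.9394…
E_cross > 0 ⇒ the goods are substitutes.

1.94; substitutes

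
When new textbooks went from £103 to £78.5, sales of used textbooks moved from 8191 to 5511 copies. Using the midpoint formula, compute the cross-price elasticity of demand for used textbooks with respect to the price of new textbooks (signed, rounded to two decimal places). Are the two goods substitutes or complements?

1.45; substitutes

%ΔQ_{used textbooks} = (5511 − 8191)/avg = -2680/6851 = -0.391183…
%ΔP_{new textbooks} = (78.5 − 103)/avg = -24.5/90.75 = -0.269972…
E_cross = (-2680/6851) / (-24.5/90.75) = 1.4489…
E_cross > 0 ⇒ the goods are substitutes.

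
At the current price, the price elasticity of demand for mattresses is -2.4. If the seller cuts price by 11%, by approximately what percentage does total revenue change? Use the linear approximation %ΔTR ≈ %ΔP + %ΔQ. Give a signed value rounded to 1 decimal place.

+15.4%

%ΔQ ≈ Ed × %ΔP = (-2.4) × (-11%) = +26.4000%
%ΔTR ≈ %ΔP + %ΔQ = (-11%) + (+26.4000%) = +15.4000%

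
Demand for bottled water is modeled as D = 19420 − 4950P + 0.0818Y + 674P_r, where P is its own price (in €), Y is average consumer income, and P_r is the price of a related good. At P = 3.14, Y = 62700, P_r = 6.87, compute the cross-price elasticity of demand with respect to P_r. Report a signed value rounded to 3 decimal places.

0.340

At the given values, D = 19420 − 4950(3.14) + 0.0818(62700) + 674(6.87) = 13636.24.
∂D/∂P_r = 674.
E = (674) × (6.87/13636.24) = 0.33956…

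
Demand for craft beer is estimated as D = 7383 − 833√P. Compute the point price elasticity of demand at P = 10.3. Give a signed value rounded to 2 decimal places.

dD/dP = −833/(2√P) = -129.777. At P = 10.3, D = 4709.6.
Ed = (dD/dP)·(P/D) = (-129.777) × (10.3/4709.6) = -0.2838…

-0.28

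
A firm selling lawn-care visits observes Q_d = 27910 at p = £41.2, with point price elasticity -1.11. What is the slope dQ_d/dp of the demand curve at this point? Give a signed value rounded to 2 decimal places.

-751.94

Ed = (dQ_d/dp)·(p/Q_d) ⇒ dQ_d/dp = Ed·Q_d/p = (-1.11)·27910/41.2 = -751.9441…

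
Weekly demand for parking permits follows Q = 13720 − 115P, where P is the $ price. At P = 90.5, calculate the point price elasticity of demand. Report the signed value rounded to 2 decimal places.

dQ/dP = −115. At P = 90.5, Q = 13720 − 115(90.5) = 3312.5.
Ed = (dQ/dP)·(P/Q) = −115 × (90.5/3312.5) = -3.1418…

-3.14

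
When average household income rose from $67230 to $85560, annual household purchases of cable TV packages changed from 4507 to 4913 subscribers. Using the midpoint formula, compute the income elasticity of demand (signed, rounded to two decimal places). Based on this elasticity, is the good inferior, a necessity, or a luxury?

%ΔQ = (4913 − 4507)/[( 4507 + 4913)/2] = 406/4710 = 0.086199…
%ΔIncome = (85560 − 67230)/[( 67230 + 85560)/2] = 18330/76395 = 0.239937…
E_income = (406/4710) / (18330/76395) = 0.3592…
0 < E_income < 1 ⇒ normal good, necessity.

0.36; necessity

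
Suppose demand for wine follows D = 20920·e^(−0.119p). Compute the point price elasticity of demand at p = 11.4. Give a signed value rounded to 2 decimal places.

-1.36

dD/dp = −0.119·D = -641.128. At p = 11.4, D = 5387.63.
Ed = (dD/dp)·(p/D) = (-641.128) × (11.4/5387.63) = -1.3566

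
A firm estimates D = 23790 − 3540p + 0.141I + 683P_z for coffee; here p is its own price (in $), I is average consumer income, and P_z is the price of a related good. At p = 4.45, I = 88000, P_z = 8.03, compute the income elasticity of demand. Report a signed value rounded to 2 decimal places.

At the given values, D = 23790 − 3540(4.45) + 0.141(88000) + 683(8.03) = 25929.49.
∂D/∂I = 0.141.
E = (0.141) × (88000/25929.49) = 0.4785…

0.48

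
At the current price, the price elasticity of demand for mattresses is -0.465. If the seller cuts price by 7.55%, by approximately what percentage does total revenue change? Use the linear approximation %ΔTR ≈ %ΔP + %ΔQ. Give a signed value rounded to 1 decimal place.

%ΔQ ≈ Ed × %ΔP = (-0.465) × (-7.55%) = +3.5108%
%ΔTR ≈ %ΔP + %ΔQ = (-7.55%) + (+3.5108%) = -4.0393%

-4.0%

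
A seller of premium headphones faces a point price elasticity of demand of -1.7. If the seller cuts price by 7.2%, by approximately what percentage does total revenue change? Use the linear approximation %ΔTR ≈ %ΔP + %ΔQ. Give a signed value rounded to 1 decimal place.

%ΔQ ≈ Ed × %ΔP = (-1.7) × (-7.2%) = +12.2400%
%ΔTR ≈ %ΔP + %ΔQ = (-7.2%) + (+12.2400%) = +5.0400%

+5.0%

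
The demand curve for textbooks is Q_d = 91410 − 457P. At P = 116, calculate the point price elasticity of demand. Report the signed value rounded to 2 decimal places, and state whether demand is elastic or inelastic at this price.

dQ_d/dP = −457. At P = 116, Q_d = 91410 − 457(116) = 38398.
Ed = (dQ_d/dP)·(P/Q_d) = −457 × (116/38398) = -1.3805…
|Ed| = 1.38 > 1, so demand is elastic.

-1.38; elastic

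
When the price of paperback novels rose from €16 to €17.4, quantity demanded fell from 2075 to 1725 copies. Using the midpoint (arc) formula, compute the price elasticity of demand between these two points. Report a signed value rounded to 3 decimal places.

%ΔQ = (1725 − 2075) / [(2075 + 1725)/2] = -350/1900 = -0.184210…
%ΔP = (17.4 − 16) / [(16 + 17.4)/2] = 1.4/16.7 = 0.083832…
Arc Ed = %ΔQ / %ΔP = (-350/1900) / (1.4/16.7) = -2.19736…

-2.197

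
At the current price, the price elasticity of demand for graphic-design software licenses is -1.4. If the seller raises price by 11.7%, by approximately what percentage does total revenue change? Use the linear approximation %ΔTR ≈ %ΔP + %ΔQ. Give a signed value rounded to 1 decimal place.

-4.7%

%ΔQ ≈ Ed × %ΔP = (-1.4) × (+11.7%) = -16.3800%
%ΔTR ≈ %ΔP + %ΔQ = (+11.7%) + (-16.3800%) = -4.6800%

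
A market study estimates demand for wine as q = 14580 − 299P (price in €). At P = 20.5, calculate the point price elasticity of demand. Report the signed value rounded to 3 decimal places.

dq/dP = −299. At P = 20.5, q = 14580 − 299(20.5) = 8450.5.
Ed = (dq/dP)·(P/q) = −299 × (20.5/8450.5) = -0.72534…

-0.725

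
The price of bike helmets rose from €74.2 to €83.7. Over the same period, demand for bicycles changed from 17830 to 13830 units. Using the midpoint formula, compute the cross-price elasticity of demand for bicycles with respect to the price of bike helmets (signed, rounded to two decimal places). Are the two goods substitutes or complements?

-2.10; complements

%ΔQ_{bicycles} = (13830 − 17830)/avg = -4000/15830 = -0.252684…
%ΔP_{bike helmets} = (83.7 − 74.2)/avg = 9.5/78.95 = 0.120329…
E_cross = (-4000/15830) / (9.5/78.95) = -2.0999…
E_cross < 0 ⇒ the goods are complements.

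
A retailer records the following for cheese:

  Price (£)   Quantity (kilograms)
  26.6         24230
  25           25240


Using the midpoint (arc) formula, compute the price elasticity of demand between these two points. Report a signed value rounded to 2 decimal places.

-0.66

%ΔQ = (25240 − 24230) / [(24230 + 25240)/2] = 1010/24735 = 0.040832…
%ΔP = (25 − 26.6) / [(26.6 + 25)/2] = -1.6/25.8 = -0.062015…
Arc Ed = %ΔQ / %ΔP = (1010/24735) / (-1.6/25.8) = -0.6584…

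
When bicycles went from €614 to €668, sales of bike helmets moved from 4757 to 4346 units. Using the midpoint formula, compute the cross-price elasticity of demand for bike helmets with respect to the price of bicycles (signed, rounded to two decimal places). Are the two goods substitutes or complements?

%ΔQ_{bike helmets} = (4346 − 4757)/avg = -411/4551.5 = -0.090299…
%ΔP_{bicycles} = (668 − 614)/avg = 54/641 = 0.084243…
E_cross = (-411/4551.5) / (54/641) = -1.0718…
E_cross < 0 ⇒ the goods are complements.

-1.07; complements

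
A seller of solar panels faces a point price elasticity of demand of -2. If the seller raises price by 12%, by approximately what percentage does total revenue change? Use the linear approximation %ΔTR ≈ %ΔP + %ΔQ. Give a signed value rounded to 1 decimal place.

%ΔQ ≈ Ed × %ΔP = (-2) × (+12%) = -24.0000%
%ΔTR ≈ %ΔP + %ΔQ = (+12%) + (-24.0000%) = -12.0000%

-12.0%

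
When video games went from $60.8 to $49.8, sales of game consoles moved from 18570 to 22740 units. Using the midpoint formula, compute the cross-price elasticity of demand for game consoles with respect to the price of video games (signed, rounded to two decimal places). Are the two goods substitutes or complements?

-1.01; complements

%ΔQ_{game consoles} = (22740 − 18570)/avg = 4170/20655 = 0.201888…
%ΔP_{video games} = (49.8 − 60.8)/avg = -11/55.3 = -0.198915…
E_cross = (4170/20655) / (-11/55.3) = -1.0149…
E_cross < 0 ⇒ the goods are complements.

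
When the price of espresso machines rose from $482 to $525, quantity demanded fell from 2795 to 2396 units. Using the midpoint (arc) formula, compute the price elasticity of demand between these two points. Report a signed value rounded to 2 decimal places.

-1.80

%ΔQ = (2396 − 2795) / [(2795 + 2396)/2] = -399/2595.5 = -0.153727…
%ΔP = (525 − 482) / [(482 + 525)/2] = 43/503.5 = 0.085402…
Arc Ed = %ΔQ / %ΔP = (-399/2595.5) / (43/503.5) = -1.8000…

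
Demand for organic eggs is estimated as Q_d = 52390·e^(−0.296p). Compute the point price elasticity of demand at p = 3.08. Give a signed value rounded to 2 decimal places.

-0.91

dQ_d/dp = −0.296·Q_d = -6231.64. At p = 3.08, Q_d = 21052.8.
Ed = (dQ_d/dp)·(p/Q_d) = (-6231.64) × (3.08/21052.8) = -0.9116…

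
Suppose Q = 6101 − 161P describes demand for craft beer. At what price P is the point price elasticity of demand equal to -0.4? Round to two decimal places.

10.83

Ed = −161P/(6101 − 161P). Set this equal to -0.4:
161P = 0.4·(6101 − 161P) ⇒ 161P(1 + 0.4) = 0.4·6101
P = 0.4·6101 / (161·1.4) = 10.8269…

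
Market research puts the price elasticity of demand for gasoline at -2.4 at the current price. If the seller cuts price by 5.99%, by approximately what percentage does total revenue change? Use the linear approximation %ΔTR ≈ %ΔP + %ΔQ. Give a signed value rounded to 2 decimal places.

+8.39%

%ΔQ ≈ Ed × %ΔP = (-2.4) × (-5.99%) = +14.3760%
%ΔTR ≈ %ΔP + %ΔQ = (-5.99%) + (+14.3760%) = +8.3860%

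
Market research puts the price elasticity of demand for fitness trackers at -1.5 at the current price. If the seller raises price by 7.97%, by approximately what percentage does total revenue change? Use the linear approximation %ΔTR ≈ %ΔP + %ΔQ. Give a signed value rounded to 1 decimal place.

-4.0%

%ΔQ ≈ Ed × %ΔP = (-1.5) × (+7.97%) = -11.9550%
%ΔTR ≈ %ΔP + %ΔQ = (+7.97%) + (-11.9550%) = -3.9850%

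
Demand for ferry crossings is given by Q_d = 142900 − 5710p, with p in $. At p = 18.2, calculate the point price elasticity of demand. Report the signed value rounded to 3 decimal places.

-2.666

dQ_d/dp = −5710. At p = 18.2, Q_d = 142900 − 5710(18.2) = 38978.
Ed = (dQ_d/dp)·(p/Q_d) = −5710 × (18.2/38978) = -2.66617…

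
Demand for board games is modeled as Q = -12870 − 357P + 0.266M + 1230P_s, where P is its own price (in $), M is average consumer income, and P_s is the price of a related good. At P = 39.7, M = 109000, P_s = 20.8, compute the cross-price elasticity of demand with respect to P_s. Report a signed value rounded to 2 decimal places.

At the given values, Q = -12870 − 357(39.7) + 0.266(109000) + 1230(20.8) = 27535.1.
∂Q/∂P_s = 1230.
E = (1230) × (20.8/27535.1) = 0.9291…

0.93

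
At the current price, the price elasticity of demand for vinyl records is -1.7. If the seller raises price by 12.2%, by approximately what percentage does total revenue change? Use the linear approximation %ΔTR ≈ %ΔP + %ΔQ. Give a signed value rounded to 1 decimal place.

-8.5%

%ΔQ ≈ Ed × %ΔP = (-1.7) × (+12.2%) = -20.7400%
%ΔTR ≈ %ΔP + %ΔQ = (+12.2%) + (-20.7400%) = -8.5400%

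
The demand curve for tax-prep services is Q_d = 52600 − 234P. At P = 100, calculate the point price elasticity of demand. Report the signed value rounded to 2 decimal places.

-0.80

dQ_d/dP = −234. At P = 100, Q_d = 52600 − 234(100) = 29200.
Ed = (dQ_d/dP)·(P/Q_d) = −234 × (100/29200) = -0.8013…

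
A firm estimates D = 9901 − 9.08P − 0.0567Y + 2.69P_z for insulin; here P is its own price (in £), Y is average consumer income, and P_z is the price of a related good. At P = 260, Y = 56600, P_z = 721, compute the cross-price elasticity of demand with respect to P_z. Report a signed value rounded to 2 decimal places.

At the given values, D = 9901 − 9.08(260) − 0.0567(56600) + 2.69(721) = 6270.47.
∂D/∂P_z = 2.69.
E = (2.69) × (721/6270.47) = 0.3093…

0.31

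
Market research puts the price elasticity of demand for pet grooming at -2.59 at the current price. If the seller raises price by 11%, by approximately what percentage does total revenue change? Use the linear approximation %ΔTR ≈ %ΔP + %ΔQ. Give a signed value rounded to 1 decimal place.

-17.5%

%ΔQ ≈ Ed × %ΔP = (-2.59) × (+11%) = -28.4900%
%ΔTR ≈ %ΔP + %ΔQ = (+11%) + (-28.4900%) = -17.4900%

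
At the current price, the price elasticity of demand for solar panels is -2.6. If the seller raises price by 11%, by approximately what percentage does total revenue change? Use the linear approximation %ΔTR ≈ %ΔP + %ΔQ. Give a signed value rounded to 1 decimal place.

%ΔQ ≈ Ed × %ΔP = (-2.6) × (+11%) = -28.6000%
%ΔTR ≈ %ΔP + %ΔQ = (+11%) + (-28.6000%) = -17.6000%

-17.6%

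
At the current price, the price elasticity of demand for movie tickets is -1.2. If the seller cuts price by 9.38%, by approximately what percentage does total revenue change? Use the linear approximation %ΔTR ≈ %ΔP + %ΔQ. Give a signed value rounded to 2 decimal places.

+1.88%

%ΔQ ≈ Ed × %ΔP = (-1.2) × (-9.38%) = +11.2560%
%ΔTR ≈ %ΔP + %ΔQ = (-9.38%) + (+11.2560%) = +1.8760%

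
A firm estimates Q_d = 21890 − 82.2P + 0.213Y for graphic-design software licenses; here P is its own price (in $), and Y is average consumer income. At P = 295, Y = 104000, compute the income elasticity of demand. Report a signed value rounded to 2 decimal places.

1.12

At the given values, Q_d = 21890 − 82.2(295) + 0.213(104000) = 19793.
∂Q_d/∂Y = 0.213.
E = (0.213) × (104000/19793) = 1.1191…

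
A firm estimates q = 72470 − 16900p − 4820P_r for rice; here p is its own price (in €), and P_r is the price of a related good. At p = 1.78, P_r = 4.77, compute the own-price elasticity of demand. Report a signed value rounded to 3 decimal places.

At the given values, q = 72470 − 16900(1.78) − 4820(4.77) = 19396.6.
∂q/∂p = −16900.
E = (-16900) × (1.78/19396.6) = -1.55089…

-1.551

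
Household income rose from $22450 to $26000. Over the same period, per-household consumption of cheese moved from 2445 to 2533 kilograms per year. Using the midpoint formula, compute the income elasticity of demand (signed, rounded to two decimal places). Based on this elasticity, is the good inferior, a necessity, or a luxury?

%ΔQ = (2533 − 2445)/[( 2445 + 2533)/2] = 88/2489 = 0.035355…
%ΔIncome = (26000 − 22450)/[( 22450 + 26000)/2] = 3550/24225 = 0.146542…
E_income = (88/2489) / (3550/24225) = 0.2412…
0 < E_income < 1 ⇒ normal good, necessity.

0.24; necessity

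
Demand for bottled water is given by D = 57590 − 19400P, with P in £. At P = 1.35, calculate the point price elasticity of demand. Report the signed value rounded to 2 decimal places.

dD/dP = −19400. At P = 1.35, D = 57590 − 19400(1.35) = 31400.
Ed = (dD/dP)·(P/D) = −19400 × (1.35/31400) = -0.8340…

-0.83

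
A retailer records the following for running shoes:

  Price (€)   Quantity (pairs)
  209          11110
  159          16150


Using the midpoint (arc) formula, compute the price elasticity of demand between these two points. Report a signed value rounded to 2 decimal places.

-1.36

%ΔQ = (16150 − 11110) / [(11110 + 16150)/2] = 5040/13630 = 0.369772…
%ΔP = (159 − 209) / [(209 + 159)/2] = -50/184 = -0.271739…
Arc Ed = %ΔQ / %ΔP = (5040/13630) / (-50/184) = -1.3607…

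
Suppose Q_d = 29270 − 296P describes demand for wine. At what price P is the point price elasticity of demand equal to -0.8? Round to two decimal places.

43.95

Ed = −296P/(29270 − 296P). Set this equal to -0.8:
296P = 0.8·(29270 − 296P) ⇒ 296P(1 + 0.8) = 0.8·29270
P = 0.8·29270 / (296·1.8) = 43.9489…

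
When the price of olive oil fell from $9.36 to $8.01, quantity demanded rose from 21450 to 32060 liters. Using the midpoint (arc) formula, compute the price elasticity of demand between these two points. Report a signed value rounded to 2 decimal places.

-2.55

%ΔQ = (32060 − 21450) / [(21450 + 32060)/2] = 10610/26755 = 0.396561…
%ΔP = (8.01 − 9.36) / [(9.36 + 8.01)/2] = -1.35/8.685 = -0.155440…
Arc Ed = %ΔQ / %ΔP = (10610/26755) / (-1.35/8.685) = -2.5512…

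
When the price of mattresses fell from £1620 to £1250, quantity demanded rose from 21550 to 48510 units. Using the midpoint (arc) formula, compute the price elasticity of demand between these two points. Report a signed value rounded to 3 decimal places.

-2.985

%ΔQ = (48510 − 21550) / [(21550 + 48510)/2] = 26960/35030 = 0.769626…
%ΔP = (1250 − 1620) / [(1620 + 1250)/2] = -370/1435 = -0.257839…
Arc Ed = %ΔQ / %ΔP = (26960/35030) / (-370/1435) = -2.98490…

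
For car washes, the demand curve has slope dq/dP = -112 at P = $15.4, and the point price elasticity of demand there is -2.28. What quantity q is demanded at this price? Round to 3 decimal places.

756.491

Ed = (dq/dP)·(P/q) ⇒ q = (dq/dP)·P/Ed = (-112)·15.4/(-2.28) = 756.49122…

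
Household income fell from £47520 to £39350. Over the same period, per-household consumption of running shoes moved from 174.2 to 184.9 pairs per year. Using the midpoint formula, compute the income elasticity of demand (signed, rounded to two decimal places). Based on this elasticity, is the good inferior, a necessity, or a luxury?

-0.32; inferior

%ΔQ = (184.9 − 174.2)/[( 174.2 + 184.9)/2] = 10.7/179.55 = 0.059593…
%ΔIncome = (39350 − 47520)/[( 47520 + 39350)/2] = -8170/43435 = -0.188097…
E_income = (10.7/179.55) / (-8170/43435) = -0.3168…
E_income < 0 ⇒ inferior good.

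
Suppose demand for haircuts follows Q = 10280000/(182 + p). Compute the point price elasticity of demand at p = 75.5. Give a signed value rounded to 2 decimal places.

-0.29

dQ/dp = −10280000/(182 + p)² = -155.038. At p = 75.5, Q = 39922.3.
Ed = (dQ/dp)·(p/Q) = (-155.038) × (75.5/39922.3) = -0.2932…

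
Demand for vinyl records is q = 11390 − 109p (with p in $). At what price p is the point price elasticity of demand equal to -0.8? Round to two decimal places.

Ed = −109p/(11390 − 109p). Set this equal to -0.8:
109p = 0.8·(11390 − 109p) ⇒ 109p(1 + 0.8) = 0.8·11390
p = 0.8·11390 / (109·1.8) = 46.4424…

46.44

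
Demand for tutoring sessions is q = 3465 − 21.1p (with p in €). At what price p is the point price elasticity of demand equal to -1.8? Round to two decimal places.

Ed = −21.1p/(3465 − 21.1p). Set this equal to -1.8:
21.1p = 1.8·(3465 − 21.1p) ⇒ 21.1p(1 + 1.8) = 1.8·3465
p = 1.8·3465 / (21.1·2.8) = 105.5687…

105.57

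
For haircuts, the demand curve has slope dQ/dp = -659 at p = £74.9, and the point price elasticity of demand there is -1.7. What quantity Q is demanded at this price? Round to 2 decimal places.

Ed = (dQ/dp)·(p/Q) ⇒ Q = (dQ/dp)·p/Ed = (-659)·74.9/(-1.7) = 29034.7647…

29034.76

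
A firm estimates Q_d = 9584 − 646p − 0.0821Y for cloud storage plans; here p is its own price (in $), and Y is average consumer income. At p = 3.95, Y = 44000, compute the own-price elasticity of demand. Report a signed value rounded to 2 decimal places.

At the given values, Q_d = 9584 − 646(3.95) − 0.0821(44000) = 3419.9.
∂Q_d/∂p = −646.
E = (-646) × (3.95/3419.9) = -0.7461…

-0.75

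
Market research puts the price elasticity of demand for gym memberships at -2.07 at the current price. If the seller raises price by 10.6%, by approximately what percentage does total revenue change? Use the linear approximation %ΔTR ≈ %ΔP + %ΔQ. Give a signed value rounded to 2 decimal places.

-11.34%

%ΔQ ≈ Ed × %ΔP = (-2.07) × (+10.6%) = -21.9420%
%ΔTR ≈ %ΔP + %ΔQ = (+10.6%) + (-21.9420%) = -11.3420%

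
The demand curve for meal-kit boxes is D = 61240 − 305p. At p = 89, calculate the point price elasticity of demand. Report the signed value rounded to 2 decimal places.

dD/dp = −305. At p = 89, D = 61240 − 305(89) = 34095.
Ed = (dD/dp)·(p/D) = −305 × (89/34095) = -0.7961…

-0.80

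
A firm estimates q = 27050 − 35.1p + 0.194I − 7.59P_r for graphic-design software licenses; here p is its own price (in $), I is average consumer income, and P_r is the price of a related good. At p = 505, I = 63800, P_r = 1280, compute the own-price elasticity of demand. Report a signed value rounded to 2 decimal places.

At the given values, q = 27050 − 35.1(505) + 0.194(63800) − 7.59(1280) = 11986.5.
∂q/∂p = −35.1.
E = (-35.1) × (505/11986.5) = -1.4787…

-1.48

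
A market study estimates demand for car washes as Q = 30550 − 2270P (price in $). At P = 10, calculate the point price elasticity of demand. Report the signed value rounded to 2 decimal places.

-2.89

dQ/dP = −2270. At P = 10, Q = 30550 − 2270(10) = 7850.
Ed = (dQ/dP)·(P/Q) = −2270 × (10/7850) = -2.8917…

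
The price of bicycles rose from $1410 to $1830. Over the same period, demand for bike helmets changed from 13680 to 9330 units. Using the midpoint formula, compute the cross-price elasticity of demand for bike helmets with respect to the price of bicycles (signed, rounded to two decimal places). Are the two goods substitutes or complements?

-1.46; complements

%ΔQ_{bike helmets} = (9330 − 13680)/avg = -4350/11505 = -0.378096…
%ΔP_{bicycles} = (1830 − 1410)/avg = 420/1620 = 0.259259…
E_cross = (-4350/11505) / (420/1620) = -1.4583…
E_cross < 0 ⇒ the goods are complements.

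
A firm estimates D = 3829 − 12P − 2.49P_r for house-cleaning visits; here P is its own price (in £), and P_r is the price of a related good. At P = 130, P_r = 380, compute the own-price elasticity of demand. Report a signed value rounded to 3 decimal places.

-1.179

At the given values, D = 3829 − 12(130) − 2.49(380) = 1322.8.
∂D/∂P = −12.
E = (-12) × (130/1322.8) = -1.17931…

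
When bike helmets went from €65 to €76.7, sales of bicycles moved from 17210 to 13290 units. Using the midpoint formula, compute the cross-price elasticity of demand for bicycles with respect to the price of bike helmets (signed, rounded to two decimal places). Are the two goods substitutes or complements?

%ΔQ_{bicycles} = (13290 − 17210)/avg = -3920/15250 = -0.257049…
%ΔP_{bike helmets} = (76.7 − 65)/avg = 11.7/70.85 = 0.165137…
E_cross = (-3920/15250) / (11.7/70.85) = -1.5565…
E_cross < 0 ⇒ the goods are complements.

-1.56; complements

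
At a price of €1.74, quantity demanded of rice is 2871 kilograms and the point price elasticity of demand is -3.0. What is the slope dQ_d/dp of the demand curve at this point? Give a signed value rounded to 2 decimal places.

-4950.00

Ed = (dQ_d/dp)·(p/Q_d) ⇒ dQ_d/dp = Ed·Q_d/p = (-3.0)·2871/1.74 = -4950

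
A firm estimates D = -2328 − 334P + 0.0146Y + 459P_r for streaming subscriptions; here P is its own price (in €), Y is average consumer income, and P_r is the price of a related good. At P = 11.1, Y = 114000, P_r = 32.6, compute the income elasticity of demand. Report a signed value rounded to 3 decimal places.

At the given values, D = -2328 − 334(11.1) + 0.0146(114000) + 459(32.6) = 10592.4.
∂D/∂Y = 0.0146.
E = (0.0146) × (114000/10592.4) = 0.15713…

0.157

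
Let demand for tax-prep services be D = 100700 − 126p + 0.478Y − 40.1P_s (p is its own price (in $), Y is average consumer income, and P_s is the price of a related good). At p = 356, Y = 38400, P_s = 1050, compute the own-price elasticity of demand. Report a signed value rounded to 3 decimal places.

At the given values, D = 100700 − 126(356) + 0.478(38400) − 40.1(1050) = 32094.2.
∂D/∂p = −126.
E = (-126) × (356/32094.2) = -1.39763…

-1.398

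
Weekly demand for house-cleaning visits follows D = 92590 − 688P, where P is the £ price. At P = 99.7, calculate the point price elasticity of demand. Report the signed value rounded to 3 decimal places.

dD/dP = −688. At P = 99.7, D = 92590 − 688(99.7) = 23996.4.
Ed = (dD/dP)·(P/D) = −688 × (99.7/23996.4) = -2.85849…

-2.858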